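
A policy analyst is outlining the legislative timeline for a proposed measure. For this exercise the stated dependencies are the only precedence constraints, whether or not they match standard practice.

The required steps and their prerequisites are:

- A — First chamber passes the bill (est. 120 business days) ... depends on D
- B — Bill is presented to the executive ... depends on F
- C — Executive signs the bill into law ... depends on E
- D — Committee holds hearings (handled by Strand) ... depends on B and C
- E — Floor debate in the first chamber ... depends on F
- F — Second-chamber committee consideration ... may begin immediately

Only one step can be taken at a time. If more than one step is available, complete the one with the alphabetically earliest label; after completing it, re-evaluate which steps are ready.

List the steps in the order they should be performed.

F, B, E, C, D, A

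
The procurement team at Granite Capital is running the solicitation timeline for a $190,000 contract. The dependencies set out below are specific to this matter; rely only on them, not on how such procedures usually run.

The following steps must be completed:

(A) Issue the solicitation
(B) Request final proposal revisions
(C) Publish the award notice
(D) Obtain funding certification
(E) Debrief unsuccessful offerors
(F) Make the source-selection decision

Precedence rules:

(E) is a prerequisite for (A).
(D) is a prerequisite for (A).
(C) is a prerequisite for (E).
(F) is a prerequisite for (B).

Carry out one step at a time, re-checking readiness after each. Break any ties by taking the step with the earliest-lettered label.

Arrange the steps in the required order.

Nothing is required for (C), (D) and (F). (C) has the earlier label → (C) first.
(D), (E) and (F) are all available; (D) has the earlier label → (D).
Now (E) and (F) have their prerequisites met. (E) has the earlier label, so (E) next.
Ready: (A) and (F). (A) has the earlier label → (A).
(F) is the only step now ready → (F).
That leaves (B) as the only ready step → (B).

(C), (D), (E), (A), (F), (B)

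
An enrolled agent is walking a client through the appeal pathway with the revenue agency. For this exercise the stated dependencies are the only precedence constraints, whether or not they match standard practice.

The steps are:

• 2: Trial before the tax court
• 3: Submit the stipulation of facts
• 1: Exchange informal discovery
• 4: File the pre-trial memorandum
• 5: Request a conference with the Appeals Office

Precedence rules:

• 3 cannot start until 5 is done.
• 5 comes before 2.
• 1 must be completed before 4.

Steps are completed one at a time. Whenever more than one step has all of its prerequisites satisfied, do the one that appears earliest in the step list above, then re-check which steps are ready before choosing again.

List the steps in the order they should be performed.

1 → 4 → 5 → 2 → 3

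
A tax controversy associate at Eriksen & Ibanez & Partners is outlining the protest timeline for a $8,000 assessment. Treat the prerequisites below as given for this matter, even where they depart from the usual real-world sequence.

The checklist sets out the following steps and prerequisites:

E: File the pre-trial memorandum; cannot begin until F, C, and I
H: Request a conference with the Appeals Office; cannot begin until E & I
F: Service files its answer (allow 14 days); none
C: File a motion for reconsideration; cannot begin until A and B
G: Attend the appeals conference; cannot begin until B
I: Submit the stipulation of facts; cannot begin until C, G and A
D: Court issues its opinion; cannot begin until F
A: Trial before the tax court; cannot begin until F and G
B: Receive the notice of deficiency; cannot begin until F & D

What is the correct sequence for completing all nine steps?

F → D → B → G → A → C → I → E → H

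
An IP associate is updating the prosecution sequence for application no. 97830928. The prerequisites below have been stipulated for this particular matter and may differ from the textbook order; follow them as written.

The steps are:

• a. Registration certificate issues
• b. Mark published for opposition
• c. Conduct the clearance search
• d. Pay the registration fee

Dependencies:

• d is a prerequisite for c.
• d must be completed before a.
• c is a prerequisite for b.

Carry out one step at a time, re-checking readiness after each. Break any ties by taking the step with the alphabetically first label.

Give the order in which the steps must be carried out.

d, a, c, b

d is the only step with nothing outstanding, so it goes first.
Now a and c have their prerequisites met. a has the earlier label, so a next.
c is the only step now ready → c.
Next only b has its prerequisites met → b.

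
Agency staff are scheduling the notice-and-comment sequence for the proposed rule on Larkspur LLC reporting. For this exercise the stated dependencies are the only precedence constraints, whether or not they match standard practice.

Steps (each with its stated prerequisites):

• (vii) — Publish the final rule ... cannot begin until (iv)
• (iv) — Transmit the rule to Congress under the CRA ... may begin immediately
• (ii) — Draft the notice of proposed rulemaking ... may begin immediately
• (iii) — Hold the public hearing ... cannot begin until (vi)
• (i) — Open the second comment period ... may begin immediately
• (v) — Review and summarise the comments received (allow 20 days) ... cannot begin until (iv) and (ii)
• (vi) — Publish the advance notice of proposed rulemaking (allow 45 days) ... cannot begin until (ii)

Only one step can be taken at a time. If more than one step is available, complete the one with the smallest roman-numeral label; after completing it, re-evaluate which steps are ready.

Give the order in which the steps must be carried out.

(i) (ii) (iv) (v) (vi) (iii) (vii)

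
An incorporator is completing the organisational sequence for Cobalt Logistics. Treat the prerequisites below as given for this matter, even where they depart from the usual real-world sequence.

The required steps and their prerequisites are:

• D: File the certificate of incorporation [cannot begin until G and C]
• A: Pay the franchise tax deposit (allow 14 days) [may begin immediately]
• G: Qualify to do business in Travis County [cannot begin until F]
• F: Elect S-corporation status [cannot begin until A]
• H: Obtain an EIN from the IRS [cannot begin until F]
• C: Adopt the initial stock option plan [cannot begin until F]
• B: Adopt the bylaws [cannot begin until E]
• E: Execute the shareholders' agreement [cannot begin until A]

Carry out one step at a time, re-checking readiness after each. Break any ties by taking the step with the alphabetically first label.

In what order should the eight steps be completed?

A → E → B → F → C → G → D → H

A is the only step with nothing outstanding, so it goes first.
E and F are both available; E has the earlier label → E.
B now also ready, so the ready set is {B, F}; B has the earlier label → B.
F needed A, now all done → F.
Now C, G and H have their prerequisites met. C has the earlier label, so C next.
Now G and H have their prerequisites met. G has the earlier label, so G next.
D now also ready, so the ready set is {D, H}; D has the earlier label → D.
That leaves H as the only ready step → H.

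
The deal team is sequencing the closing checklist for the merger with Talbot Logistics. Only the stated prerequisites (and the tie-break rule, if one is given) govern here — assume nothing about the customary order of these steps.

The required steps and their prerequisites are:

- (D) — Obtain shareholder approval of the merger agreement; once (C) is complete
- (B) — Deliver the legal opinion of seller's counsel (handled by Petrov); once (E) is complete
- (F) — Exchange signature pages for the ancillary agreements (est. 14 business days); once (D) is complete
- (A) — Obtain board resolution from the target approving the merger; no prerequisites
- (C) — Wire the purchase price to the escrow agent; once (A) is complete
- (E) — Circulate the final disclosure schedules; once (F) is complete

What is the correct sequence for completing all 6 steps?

Only (A) has no prerequisites, so it is first.
Next only (C) has its prerequisites met → (C).
That leaves (D) as the only ready step → (D).
That leaves (F) as the only ready step → (F).
(E) is the only step now ready → (E).
(B) needed (E), now all done → (B).

(A), (C), (D), (F), (E), (B)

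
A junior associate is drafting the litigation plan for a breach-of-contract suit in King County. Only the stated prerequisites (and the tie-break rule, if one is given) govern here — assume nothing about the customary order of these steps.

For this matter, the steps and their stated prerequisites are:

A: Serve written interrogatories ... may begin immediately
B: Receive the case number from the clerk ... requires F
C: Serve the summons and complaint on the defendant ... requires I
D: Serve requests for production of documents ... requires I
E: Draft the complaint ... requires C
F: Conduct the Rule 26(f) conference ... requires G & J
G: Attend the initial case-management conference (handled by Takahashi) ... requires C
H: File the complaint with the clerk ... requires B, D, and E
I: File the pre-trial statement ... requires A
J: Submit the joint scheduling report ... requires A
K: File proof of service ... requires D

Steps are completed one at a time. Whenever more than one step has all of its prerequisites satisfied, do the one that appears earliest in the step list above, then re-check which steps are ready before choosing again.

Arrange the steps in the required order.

Only A has no prerequisites, so it is first.
Now I and J have their prerequisites met. I is listed earlier, so I next.
Now C, D and J have their prerequisites met. C is listed earlier, so C next.
Ready: D, E, G and J. D is listed earlier → D.
E, G, J and K are all available; E is listed earlier → E.
G, J and K are all available; G is listed earlier → G.
Ready: J and K. J is listed earlier → J.
F and K are both available; F is listed earlier → F.
B now also ready, so the ready set is {B, K}; B is listed earlier → B.
Now H and K have their prerequisites met. H is listed earlier, so H next.
K needed D, now all done → K.

A, I, C, D, E, G, J, F, B, H, K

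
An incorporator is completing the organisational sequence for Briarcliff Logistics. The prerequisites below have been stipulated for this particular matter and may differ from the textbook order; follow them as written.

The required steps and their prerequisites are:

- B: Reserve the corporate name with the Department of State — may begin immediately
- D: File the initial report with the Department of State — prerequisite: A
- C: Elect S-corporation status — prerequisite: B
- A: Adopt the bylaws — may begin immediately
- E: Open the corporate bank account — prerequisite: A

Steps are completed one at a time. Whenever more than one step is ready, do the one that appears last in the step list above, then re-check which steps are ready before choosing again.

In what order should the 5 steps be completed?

A, E, D, B, C

A and B have no prerequisites; A is listed later, so A is first.
E, D and B are all available; E is listed later → E.
Now D and B have their prerequisites met. D is listed later, so D next.
That leaves B as the only ready step → B.
That leaves C as the only ready step → C.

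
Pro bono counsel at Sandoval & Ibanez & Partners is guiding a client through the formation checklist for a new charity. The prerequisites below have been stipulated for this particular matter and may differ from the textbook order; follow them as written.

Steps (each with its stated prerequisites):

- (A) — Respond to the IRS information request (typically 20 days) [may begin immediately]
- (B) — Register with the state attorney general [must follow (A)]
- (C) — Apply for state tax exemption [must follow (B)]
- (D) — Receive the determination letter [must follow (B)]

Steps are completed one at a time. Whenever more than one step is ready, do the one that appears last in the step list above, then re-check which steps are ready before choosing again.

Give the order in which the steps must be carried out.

(A), (B), (D), (C)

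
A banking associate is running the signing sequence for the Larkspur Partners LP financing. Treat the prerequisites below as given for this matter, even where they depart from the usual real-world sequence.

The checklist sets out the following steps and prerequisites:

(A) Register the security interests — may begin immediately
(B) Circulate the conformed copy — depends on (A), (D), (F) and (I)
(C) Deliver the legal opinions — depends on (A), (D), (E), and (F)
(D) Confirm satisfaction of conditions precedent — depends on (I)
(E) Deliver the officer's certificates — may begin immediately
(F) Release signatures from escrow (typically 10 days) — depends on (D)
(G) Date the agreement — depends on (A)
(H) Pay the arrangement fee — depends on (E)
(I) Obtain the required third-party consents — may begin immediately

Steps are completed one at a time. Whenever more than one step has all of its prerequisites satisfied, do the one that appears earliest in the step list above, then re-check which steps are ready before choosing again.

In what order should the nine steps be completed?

(A), (E), (G), (H), (I), (D), (F), (B), (C)

(A), (E) and (I) have no prerequisites; (A) is listed earlier, so (A) is first.
Now (E), (G) and (I) have their prerequisites met. (E) is listed earlier, so (E) next.
(H) now also ready, so the ready set is {(G), (H), (I)}; (G) is listed earlier → (G).
Ready: (H) and (I). (H) is listed earlier → (H).
That leaves (I) as the only ready step → (I).
(D) is the only step now ready → (D).
(F) is the only step now ready → (F).
Now (B) and (C) have their prerequisites met. (B) is listed earlier, so (B) next.
(C) needed (A), (D), (E) and (F), now all done → (C).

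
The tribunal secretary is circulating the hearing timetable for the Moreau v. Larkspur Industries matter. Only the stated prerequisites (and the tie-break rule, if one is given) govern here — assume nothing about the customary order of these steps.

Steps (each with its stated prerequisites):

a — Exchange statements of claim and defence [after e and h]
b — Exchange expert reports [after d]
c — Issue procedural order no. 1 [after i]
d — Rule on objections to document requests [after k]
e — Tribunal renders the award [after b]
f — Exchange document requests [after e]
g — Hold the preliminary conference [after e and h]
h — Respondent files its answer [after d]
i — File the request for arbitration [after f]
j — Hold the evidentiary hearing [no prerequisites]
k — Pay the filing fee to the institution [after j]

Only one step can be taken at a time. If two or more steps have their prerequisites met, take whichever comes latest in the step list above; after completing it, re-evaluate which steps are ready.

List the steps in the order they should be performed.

j, k, d, h, b, e, g, f, i, c, a

j has no prerequisites → j first.
k needed j, now all done → k.
Next only d has its prerequisites met → d.
Ready: h and b. h is listed later → h.
b needed d, now all done → b.
Next only e has its prerequisites met → e.
g, f and a are all available; g is listed later → g.
f and a are both available; f is listed later → f.
Ready: i and a. i is listed later → i.
Now c and a have their prerequisites met. c is listed later, so c next.
Next only a has its prerequisites met → a.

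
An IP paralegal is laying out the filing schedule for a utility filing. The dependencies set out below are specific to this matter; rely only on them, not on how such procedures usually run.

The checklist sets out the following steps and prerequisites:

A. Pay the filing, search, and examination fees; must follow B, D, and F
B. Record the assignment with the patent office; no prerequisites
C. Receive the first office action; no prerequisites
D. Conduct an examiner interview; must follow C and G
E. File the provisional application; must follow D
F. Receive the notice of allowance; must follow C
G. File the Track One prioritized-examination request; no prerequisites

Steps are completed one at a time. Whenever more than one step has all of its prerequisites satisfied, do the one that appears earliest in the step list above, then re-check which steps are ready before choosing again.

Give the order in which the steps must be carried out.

B, C and G have no prerequisites; B is listed earlier, so B is first.
Ready: C and G. C is listed earlier → C.
Ready: F and G. F is listed earlier → F.
G is the only step now ready → G.
That leaves D as the only ready step → D.
Now A and E have their prerequisites met. A is listed earlier, so A next.
That leaves E as the only ready step → E.

B, C, F, G, D, A, E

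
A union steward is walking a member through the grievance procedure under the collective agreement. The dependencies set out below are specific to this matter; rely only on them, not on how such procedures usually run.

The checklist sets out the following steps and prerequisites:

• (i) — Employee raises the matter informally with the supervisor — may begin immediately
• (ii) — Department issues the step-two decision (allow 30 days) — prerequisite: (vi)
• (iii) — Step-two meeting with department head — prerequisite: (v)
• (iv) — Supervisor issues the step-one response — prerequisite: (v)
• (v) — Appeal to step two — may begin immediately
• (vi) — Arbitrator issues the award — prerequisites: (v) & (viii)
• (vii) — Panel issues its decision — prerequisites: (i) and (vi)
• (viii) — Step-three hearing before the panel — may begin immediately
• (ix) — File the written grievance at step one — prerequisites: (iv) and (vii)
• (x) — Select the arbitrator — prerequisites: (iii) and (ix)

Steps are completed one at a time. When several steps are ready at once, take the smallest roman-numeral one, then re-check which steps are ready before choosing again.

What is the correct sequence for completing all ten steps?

(i), (v), (iii), (iv), (viii), (vi), (ii), (vii), (ix), (x)

Nothing is required for (i), (v) and (viii). (i) has the earlier label → (i) first.
(v) and (viii) are both available; (v) has the earlier label → (v).
(iii) and (iv) now also ready, so the ready set is {(iii), (iv), (viii)}; (iii) has the earlier label → (iii).
(iv) and (viii) are both available; (iv) has the earlier label → (iv).
That leaves (viii) as the only ready step → (viii).
(vi) needed (v) and (viii), now all done → (vi).
Now (ii) and (vii) have their prerequisites met. (ii) has the earlier label, so (ii) next.
(vii) is the only step now ready → (vii).
That leaves (ix) as the only ready step → (ix).
Next only (x) has its prerequisites met → (x).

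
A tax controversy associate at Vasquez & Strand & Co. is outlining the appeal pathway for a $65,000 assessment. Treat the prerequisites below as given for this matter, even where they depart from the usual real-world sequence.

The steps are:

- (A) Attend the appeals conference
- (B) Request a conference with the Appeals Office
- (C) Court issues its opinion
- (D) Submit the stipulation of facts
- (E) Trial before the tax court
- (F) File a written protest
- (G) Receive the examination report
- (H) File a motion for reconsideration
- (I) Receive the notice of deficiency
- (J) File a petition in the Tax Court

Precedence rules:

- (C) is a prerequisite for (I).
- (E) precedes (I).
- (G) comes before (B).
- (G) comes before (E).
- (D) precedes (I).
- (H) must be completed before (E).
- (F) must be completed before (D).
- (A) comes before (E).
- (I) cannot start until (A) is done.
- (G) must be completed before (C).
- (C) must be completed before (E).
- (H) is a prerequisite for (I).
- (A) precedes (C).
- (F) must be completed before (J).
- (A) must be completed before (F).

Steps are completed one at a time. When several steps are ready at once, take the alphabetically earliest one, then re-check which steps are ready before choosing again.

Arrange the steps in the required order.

(A), (G) and (H) have no prerequisites; (A) has the earlier label, so (A) is first.
(F) now also ready, so the ready set is {(F), (G), (H)}; (F) has the earlier label → (F).
(D) and (J) now also ready, so the ready set is {(D), (G), (H), (J)}; (D) has the earlier label → (D).
(G), (H) and (J) are all available; (G) has the earlier label → (G).
(B), (C), (H) and (J) are all available; (B) has the earlier label → (B).
Now (C), (H) and (J) have their prerequisites met. (C) has the earlier label, so (C) next.
(H) and (J) are both available; (H) has the earlier label → (H).
Ready: (E) and (J). (E) has the earlier label → (E).
(I) now also ready, so the ready set is {(I), (J)}; (I) has the earlier label → (I).
(J) needed (F), now all done → (J).

(A) (F) (D) (G) (B) (C) (H) (E) (I) (J)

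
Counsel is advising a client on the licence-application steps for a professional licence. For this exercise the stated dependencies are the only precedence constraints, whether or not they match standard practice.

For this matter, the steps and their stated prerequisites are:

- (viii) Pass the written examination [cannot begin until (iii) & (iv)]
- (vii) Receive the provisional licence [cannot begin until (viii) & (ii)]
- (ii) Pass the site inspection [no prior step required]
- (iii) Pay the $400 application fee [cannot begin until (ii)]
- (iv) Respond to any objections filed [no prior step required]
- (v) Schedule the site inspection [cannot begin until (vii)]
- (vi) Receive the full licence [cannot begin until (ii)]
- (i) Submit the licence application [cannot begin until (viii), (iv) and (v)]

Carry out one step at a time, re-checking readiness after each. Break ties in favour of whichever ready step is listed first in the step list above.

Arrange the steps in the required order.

(ii) and (iv) have no prerequisites; (ii) is listed earlier, so (ii) is first.
(iii) and (vi) now also ready, so the ready set is {(iii), (iv), (vi)}; (iii) is listed earlier → (iii).
Now (iv) and (vi) have their prerequisites met. (iv) is listed earlier, so (iv) next.
(viii) and (vi) are both available; (viii) is listed earlier → (viii).
Now (vii) and (vi) have their prerequisites met. (vii) is listed earlier, so (vii) next.
Now (v) and (vi) have their prerequisites met. (v) is listed earlier, so (v) next.
(vi) and (i) are both available; (vi) is listed earlier → (vi).
Next only (i) has its prerequisites met → (i).

(ii), (iii), (iv), (viii), (vii), (v), (vi), (i)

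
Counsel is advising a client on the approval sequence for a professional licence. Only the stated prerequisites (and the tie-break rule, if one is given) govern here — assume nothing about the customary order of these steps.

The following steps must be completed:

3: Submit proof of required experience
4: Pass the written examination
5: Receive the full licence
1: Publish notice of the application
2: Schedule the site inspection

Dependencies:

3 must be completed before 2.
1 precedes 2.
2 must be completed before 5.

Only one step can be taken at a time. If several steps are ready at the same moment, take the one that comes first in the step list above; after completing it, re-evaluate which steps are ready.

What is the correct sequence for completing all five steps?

3 4 1 2 5

Nothing is required for 3, 4 and 1. 3 is listed earlier → 3 first.
Now 4 and 1 have their prerequisites met. 4 is listed earlier, so 4 next.
That leaves 1 as the only ready step → 1.
That leaves 2 as the only ready step → 2.
Next only 5 has its prerequisites met → 5.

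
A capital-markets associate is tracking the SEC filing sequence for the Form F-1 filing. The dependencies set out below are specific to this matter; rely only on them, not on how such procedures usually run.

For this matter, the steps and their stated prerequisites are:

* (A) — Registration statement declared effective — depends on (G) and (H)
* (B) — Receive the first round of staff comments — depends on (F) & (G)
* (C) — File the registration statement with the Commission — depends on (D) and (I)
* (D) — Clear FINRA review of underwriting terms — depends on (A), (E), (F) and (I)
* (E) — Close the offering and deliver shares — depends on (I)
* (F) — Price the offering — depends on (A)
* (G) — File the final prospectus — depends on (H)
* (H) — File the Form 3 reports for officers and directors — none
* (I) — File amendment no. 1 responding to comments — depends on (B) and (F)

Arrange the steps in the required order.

(H) has no prerequisites → (H) first.
(G) needed (H), now all done → (G).
(A) is the only step now ready → (A).
Next only (F) has its prerequisites met → (F).
(B) needed (F) and (G), now all done → (B).
(I) needed (B) and (F), now all done → (I).
(E) is the only step now ready → (E).
(D) is the only step now ready → (D).
(C) needed (D) and (I), now all done → (C).

(H), (G), (A), (F), (B), (I), (E), (D), (C)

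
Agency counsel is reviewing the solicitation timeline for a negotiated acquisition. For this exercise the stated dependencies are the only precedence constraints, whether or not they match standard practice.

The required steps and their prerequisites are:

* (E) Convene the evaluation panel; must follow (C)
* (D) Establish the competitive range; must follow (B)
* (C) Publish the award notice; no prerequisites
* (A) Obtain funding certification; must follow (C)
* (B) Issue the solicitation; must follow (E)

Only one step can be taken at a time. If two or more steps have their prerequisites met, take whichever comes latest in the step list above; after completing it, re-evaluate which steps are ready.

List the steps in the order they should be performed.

(C) has no prerequisites → (C) first.
Now (A) and (E) have their prerequisites met. (A) is listed later, so (A) next.
(E) needed (C), now all done → (E).
That leaves (B) as the only ready step → (B).
Next only (D) has its prerequisites met → (D).

(C), (A), (E), (B), (D)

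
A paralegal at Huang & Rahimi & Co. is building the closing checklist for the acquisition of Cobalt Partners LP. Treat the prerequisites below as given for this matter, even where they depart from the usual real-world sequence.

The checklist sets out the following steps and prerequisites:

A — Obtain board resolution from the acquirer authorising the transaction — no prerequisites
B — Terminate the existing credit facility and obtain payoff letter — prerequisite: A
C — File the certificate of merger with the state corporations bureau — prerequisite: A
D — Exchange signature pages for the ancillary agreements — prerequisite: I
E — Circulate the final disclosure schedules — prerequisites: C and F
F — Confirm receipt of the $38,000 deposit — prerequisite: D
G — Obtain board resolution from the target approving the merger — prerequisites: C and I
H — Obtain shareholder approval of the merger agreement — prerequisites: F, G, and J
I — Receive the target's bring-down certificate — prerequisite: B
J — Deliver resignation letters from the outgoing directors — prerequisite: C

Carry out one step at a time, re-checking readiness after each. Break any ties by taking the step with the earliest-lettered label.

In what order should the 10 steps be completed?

A, B, C, I, D, F, E, G, J, H

A is the only step with nothing outstanding, so it goes first.
Now B and C have their prerequisites met. B has the earlier label, so B next.
Now C and I have their prerequisites met. C has the earlier label, so C next.
Ready: I and J. I has the earlier label → I.
D and G now also ready, so the ready set is {D, G, J}; D has the earlier label → D.
F now also ready, so the ready set is {F, G, J}; F has the earlier label → F.
E now also ready, so the ready set is {E, G, J}; E has the earlier label → E.
Now G and J have their prerequisites met. G has the earlier label, so G next.
J needed C, now all done → J.
That leaves H as the only ready step → H.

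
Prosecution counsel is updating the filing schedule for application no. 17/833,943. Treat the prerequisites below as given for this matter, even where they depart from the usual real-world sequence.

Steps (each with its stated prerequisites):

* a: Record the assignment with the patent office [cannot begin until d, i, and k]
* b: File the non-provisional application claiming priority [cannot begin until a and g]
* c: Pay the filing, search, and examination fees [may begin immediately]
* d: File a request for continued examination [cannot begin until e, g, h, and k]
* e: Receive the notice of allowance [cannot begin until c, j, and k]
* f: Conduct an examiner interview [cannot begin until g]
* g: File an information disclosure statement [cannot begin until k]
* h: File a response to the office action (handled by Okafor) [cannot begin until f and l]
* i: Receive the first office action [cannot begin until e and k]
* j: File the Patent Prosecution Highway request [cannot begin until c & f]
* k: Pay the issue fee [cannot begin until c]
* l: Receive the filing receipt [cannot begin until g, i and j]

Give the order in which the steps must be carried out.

c → k → g → f → j → e → i → l → h → d → a → b

c is the only step with nothing outstanding, so it goes first.
k needed c, now all done → k.
g needed k, now all done → g.
f is the only step now ready → f.
j needed c and f, now all done → j.
Next only e has its prerequisites met → e.
i is the only step now ready → i.
l needed g, i and j, now all done → l.
h needed f and l, now all done → h.
That leaves d as the only ready step → d.
a needed d, i and k, now all done → a.
b needed a and g, now all done → b.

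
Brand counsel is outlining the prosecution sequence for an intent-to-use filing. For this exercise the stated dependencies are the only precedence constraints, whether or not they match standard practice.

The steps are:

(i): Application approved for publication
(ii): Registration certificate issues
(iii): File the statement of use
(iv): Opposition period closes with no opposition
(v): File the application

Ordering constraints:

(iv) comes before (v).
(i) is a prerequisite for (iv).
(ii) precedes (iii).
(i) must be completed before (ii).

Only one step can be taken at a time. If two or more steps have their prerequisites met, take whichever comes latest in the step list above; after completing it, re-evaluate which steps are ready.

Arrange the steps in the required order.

(i), (iv), (v), (ii), (iii)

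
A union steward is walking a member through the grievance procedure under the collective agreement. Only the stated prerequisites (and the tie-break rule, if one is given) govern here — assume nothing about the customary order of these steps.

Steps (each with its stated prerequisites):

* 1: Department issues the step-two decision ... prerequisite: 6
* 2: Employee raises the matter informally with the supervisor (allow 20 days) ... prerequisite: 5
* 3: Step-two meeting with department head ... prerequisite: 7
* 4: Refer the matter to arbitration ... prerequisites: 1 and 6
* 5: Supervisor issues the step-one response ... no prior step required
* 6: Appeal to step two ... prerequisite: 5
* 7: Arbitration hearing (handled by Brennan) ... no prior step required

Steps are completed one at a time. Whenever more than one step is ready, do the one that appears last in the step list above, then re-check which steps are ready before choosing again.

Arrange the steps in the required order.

7, 5, 6, 3, 2, 1, 4

Nothing is required for 7 and 5. 7 is listed later → 7 first.
3 now also ready, so the ready set is {5, 3}; 5 is listed later → 5.
6 and 2 now also ready, so the ready set is {6, 3, 2}; 6 is listed later → 6.
3, 2 and 1 are all available; 3 is listed later → 3.
2 and 1 are both available; 2 is listed later → 2.
That leaves 1 as the only ready step → 1.
4 is the only step now ready → 4.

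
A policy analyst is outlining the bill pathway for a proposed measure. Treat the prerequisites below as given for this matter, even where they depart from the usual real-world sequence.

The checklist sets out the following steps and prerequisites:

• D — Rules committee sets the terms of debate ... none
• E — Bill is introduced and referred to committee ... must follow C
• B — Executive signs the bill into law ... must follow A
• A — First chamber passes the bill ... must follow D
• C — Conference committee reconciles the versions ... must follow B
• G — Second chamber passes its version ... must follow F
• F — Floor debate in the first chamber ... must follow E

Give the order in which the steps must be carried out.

D, A, B, C, E, F, G

D is the only step with nothing outstanding, so it goes first.
A needed D, now all done → A.
B needed A, now all done → B.
C is the only step now ready → C.
That leaves E as the only ready step → E.
F needed E, now all done → F.
That leaves G as the only ready step → G.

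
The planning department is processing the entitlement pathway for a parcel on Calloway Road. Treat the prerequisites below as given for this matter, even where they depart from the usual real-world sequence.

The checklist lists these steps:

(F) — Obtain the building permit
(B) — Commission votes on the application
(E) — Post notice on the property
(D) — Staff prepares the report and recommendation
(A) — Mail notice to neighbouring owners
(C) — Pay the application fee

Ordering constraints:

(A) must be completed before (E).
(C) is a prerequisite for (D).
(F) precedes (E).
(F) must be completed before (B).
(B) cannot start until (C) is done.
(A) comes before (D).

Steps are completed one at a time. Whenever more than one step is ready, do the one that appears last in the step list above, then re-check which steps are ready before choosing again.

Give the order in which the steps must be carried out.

(C) (A) (D) (F) (E) (B)

Nothing is required for (C), (A) and (F). (C) is listed later → (C) first.
Now (A) and (F) have their prerequisites met. (A) is listed later, so (A) next.
Ready: (D) and (F). (D) is listed later → (D).
That leaves (F) as the only ready step → (F).
Now (E) and (B) have their prerequisites met. (E) is listed later, so (E) next.
That leaves (B) as the only ready step → (B).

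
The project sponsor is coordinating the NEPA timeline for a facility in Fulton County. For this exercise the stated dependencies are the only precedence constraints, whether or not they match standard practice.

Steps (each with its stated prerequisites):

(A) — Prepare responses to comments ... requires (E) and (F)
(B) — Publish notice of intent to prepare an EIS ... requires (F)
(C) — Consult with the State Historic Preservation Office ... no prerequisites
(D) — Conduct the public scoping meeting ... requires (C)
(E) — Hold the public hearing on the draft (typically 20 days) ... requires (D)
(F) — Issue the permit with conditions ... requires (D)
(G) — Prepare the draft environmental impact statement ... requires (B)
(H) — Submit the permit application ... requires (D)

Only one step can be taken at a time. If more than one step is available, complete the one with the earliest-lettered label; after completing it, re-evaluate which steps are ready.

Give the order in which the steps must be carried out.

(C), (D), (E), (F), (A), (B), (G), (H)

(C) is the only step with nothing outstanding, so it goes first.
(D) is the only step now ready → (D).
Now (E), (F) and (H) have their prerequisites met. (E) has the earlier label, so (E) next.
Now (F) and (H) have their prerequisites met. (F) has the earlier label, so (F) next.
Ready: (A), (B) and (H). (A) has the earlier label → (A).
(B) and (H) are both available; (B) has the earlier label → (B).
(G) now also ready, so the ready set is {(G), (H)}; (G) has the earlier label → (G).
(H) needed (D), now all done → (H).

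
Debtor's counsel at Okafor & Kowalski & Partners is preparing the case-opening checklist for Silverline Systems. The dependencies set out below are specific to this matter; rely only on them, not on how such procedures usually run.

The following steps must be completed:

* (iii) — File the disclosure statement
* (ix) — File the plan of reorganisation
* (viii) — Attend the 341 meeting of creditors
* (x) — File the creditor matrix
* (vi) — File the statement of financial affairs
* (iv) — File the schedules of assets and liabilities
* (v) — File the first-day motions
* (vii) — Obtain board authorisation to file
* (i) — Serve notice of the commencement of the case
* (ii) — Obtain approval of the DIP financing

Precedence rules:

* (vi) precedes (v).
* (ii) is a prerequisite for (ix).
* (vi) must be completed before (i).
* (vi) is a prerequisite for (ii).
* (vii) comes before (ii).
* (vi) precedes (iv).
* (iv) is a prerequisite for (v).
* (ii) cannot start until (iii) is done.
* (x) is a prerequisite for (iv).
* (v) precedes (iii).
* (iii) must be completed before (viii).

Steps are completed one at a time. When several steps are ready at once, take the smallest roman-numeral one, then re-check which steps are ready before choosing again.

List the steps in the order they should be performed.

(vi), (vii) and (x) have no prerequisites; (vi) has the earlier label, so (vi) is first.
(i) now also ready, so the ready set is {(i), (vii), (x)}; (i) has the earlier label → (i).
Ready: (vii) and (x). (vii) has the earlier label → (vii).
(x) is the only step now ready → (x).
That leaves (iv) as the only ready step → (iv).
(v) needed (iv) and (vi), now all done → (v).
(iii) is the only step now ready → (iii).
Now (ii) and (viii) have their prerequisites met. (ii) has the earlier label, so (ii) next.
(ix) now also ready, so the ready set is {(viii), (ix)}; (viii) has the earlier label → (viii).
(ix) needed (ii), now all done → (ix).

(vi) → (i) → (vii) → (x) → (iv) → (v) → (iii) → (ii) → (viii) → (ix)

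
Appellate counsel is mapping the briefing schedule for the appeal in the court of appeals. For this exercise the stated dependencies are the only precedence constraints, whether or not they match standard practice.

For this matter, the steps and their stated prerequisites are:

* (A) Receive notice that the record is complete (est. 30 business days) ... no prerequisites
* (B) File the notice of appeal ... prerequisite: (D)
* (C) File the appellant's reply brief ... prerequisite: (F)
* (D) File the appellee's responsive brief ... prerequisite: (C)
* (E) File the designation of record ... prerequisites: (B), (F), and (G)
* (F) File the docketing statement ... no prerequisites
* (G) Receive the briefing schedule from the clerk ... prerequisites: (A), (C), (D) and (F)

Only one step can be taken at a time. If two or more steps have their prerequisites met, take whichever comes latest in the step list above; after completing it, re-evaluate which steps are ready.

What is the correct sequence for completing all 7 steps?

(F), (C), (D), (B), (A), (G), (E)

Nothing is required for (F) and (A). (F) is listed later → (F) first.
(C) now also ready, so the ready set is {(C), (A)}; (C) is listed later → (C).
(D) and (A) are both available; (D) is listed later → (D).
(B) now also ready, so the ready set is {(B), (A)}; (B) is listed later → (B).
(A) is the only step now ready → (A).
Next only (G) has its prerequisites met → (G).
That leaves (E) as the only ready step → (E).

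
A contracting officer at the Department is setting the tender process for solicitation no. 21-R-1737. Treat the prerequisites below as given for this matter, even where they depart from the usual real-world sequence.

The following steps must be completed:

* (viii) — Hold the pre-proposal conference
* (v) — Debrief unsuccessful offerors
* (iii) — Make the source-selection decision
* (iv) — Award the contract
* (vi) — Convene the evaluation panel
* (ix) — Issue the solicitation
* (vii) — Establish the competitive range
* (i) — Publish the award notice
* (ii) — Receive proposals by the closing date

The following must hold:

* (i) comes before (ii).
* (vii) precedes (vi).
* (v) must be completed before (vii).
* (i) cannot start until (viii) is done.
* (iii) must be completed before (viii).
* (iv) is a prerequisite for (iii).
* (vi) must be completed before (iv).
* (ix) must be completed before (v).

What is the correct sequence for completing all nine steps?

(ix), (v), (vii), (vi), (iv), (iii), (viii), (i), (ii)

(ix) has no prerequisites → (ix) first.
Next only (v) has its prerequisites met → (v).
(vii) needed (v), now all done → (vii).
(vi) needed (vii), now all done → (vi).
(iv) needed (vi), now all done → (iv).
(iii) needed (iv), now all done → (iii).
Next only (viii) has its prerequisites met → (viii).
(i) needed (viii), now all done → (i).
That leaves (ii) as the only ready step → (ii).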